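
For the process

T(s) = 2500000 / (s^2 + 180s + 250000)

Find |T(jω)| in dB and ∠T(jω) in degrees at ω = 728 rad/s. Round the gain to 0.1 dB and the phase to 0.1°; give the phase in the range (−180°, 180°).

18.2 dB, -154.9°

At s = jω = j728:
quadratic: (j728)² + 180·j728 + 250000 = -279984 + j131040 → |·| ≈ 3.0913e+05, ∠ ≈ 154.92°
|T| = 2500000 / 3.0913e+05 ≈ 8.0872
Gain = 20 log₁₀(8.0872) ≈ 18.16 dB
∠T = 0.00° − 154.92° = -154.92°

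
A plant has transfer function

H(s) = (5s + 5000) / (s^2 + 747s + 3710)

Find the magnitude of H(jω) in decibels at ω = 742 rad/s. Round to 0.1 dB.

Substitute s = j742:
Numerator: 5(j742) + 5000 = 5000 + j3710
Denominator: (j742)^2 + 747(j742) + 3710 = -546854 + j554274
|N| = √(5000² + 3710²) ≈ 6226.1, ∠N ≈ 36.58°
|D| = √(546854² + 554274²) ≈ 7.7863e+05, ∠D ≈ 134.61°
|H| = 6226.1 / 7.7863e+05 ≈ 0.0079962
Gain = 20 log₁₀(0.0079962) ≈ -41.94 dB

-41.9 dB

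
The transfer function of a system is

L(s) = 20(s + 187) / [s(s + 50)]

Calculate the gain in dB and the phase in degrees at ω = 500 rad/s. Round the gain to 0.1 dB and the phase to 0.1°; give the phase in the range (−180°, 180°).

-27.4 dB, -104.8°

At s = jω = j500:
zero (s+187): 187 + j500 → |·| = √(187²+500²) = √284969 ≈ 533.82, ∠ = arctan(500/187) ≈ 69.49°
pole (s+50): 50 + j500 → |·| = √(50²+500²) = √252500 ≈ 502.49, ∠ = arctan(500/50) ≈ 84.29°
pole at origin: |s| = 500, ∠ = 90.00° (in denominator)
|L| = 20 · 533.82 / 2.5124e+05 ≈ 0.042495
Gain = 20 log₁₀(0.042495) ≈ -27.43 dB
∠L = 69.49° − 174.29° = -104.80°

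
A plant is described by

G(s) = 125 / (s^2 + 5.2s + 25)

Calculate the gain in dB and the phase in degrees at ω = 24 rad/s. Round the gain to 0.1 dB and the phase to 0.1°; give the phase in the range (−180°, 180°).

-13.1 dB, -167.2°

At s = jω = j24:
quadratic: (j24)² + 5.2·j24 + 25 = -551 + j124.8 → |·| ≈ 564.96, ∠ ≈ 167.24°
|G| = 125 / 564.96 ≈ 0.22125
Gain = 20 log₁₀(0.22125) ≈ -13.10 dB
∠G = 0.00° − 167.24° = -167.24°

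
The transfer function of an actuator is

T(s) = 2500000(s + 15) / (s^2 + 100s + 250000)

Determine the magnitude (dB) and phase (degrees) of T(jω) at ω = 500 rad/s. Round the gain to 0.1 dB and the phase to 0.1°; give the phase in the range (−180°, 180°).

88.0 dB, -1.7°

At s = jω = j500:
zero (s+15): 15 + j500 → |·| = √(15²+500²) = √250225 ≈ 500.22, ∠ = arctan(500/15) ≈ 88.28°
quadratic: (j500)² + 100·j500 + 250000 = 0 + j50000 → |·| ≈ 50000, ∠ ≈ 90.00°
|T| = 2500000 · 500.22 / 50000 ≈ 25011
Gain = 20 log₁₀(25011) ≈ 87.96 dB
∠T = 88.28° − 90.00° = -1.72°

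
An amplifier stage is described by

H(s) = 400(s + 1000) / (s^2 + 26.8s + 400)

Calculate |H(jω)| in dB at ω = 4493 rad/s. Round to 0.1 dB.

-20.8 dB

At s = jω = j4493:
zero (s+1000): 1000 + j4493 → |·| = √(1000²+4493²) = √21187049 ≈ 4602.9, ∠ = arctan(4493/1000) ≈ 77.45°
quadratic: (j4493)² + 26.8·j4493 + 400 = -20186649 + j120412.4 → |·| ≈ 2.0187e+07, ∠ ≈ 179.66°
|H| = 400 · 4602.9 / 2.0187e+07 ≈ 0.091205
Gain = 20 log₁₀(0.091205) ≈ -20.80 dB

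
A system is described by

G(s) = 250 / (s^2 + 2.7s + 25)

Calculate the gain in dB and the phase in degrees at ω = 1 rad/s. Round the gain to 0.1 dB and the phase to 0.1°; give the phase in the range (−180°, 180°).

20.3 dB, -6.4°

At s = jω = j1:
quadratic: (j1)² + 2.7·j1 + 25 = 24 + j2.7 → |·| ≈ 24.151, ∠ ≈ 6.42°
|G| = 250 / 24.151 ≈ 10.352
Gain = 20 log₁₀(10.352) ≈ 20.30 dB
∠G = 0.00° − 6.42° = -6.42°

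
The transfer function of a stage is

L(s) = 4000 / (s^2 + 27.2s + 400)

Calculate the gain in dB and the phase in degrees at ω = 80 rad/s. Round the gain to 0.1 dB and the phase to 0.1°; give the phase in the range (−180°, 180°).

At s = jω = j80:
quadratic: (j80)² + 27.2·j80 + 400 = -6000 + j2176 → |·| ≈ 6382.4, ∠ ≈ 160.07°
|L| = 4000 / 6382.4 ≈ 0.62672
Gain = 20 log₁₀(0.62672) ≈ -4.06 dB
∠L = 0.00° − 160.07° = -160.07°

-4.1 dB, -160.1°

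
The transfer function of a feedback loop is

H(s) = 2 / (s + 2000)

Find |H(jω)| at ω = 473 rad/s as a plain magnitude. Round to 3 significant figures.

0.000973

At s = jω = j473:
pole (s+2000): 2000 + j473 → |·| = √(2000²+473²) = √4223729 ≈ 2055.2, ∠ = arctan(473/2000) ≈ 13.31°
|H| = 2 / 2055.2 ≈ 0.00097314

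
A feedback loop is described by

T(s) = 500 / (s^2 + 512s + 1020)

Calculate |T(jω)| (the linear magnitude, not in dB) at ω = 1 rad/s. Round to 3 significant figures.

Substitute s = j1:
Numerator: 500 = 500 + j0
Denominator: (j1)^2 + 512(j1) + 1020 = 1019 + j512
|N| = √(500² + 0²) ≈ 500, ∠N ≈ 0.00°
|D| = √(1019² + 512²) ≈ 1140.4, ∠D ≈ 26.68°
|T| = 500 / 1140.4 ≈ 0.43844

0.438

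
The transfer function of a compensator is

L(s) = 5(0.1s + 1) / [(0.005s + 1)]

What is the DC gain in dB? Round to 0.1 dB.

L(0) = 5 · 1 / 1 = 5
20 log₁₀(5) ≈ 13.98 dB

14.0 dB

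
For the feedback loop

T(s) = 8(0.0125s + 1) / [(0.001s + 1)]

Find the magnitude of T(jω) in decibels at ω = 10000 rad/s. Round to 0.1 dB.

40.0 dB

At ω = 10000 rad/s:
zero (1 + j10000·0.0125) = 1 + j125 → |·| ≈ 125, ∠ ≈ 89.54°
pole (1 + j10000·0.001) = 1 + j10 → |·| ≈ 10.05, ∠ ≈ 84.29°
|T| = 8 · 125 / (10.05) ≈ 99.502
Gain = 20 log₁₀(99.502) ≈ 39.96 dB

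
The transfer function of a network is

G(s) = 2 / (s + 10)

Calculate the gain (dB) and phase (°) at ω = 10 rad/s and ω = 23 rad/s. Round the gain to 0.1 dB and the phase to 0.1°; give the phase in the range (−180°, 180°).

Substitute s = j10:
Numerator: 2 = 2 + j0
Denominator: (j10) + 10 = 10 + j10
|N| = √(2² + 0²) ≈ 2, ∠N ≈ 0.00°
|D| = √(10² + 10²) ≈ 14.142, ∠D ≈ 45.00°
|G| = 2 / 14.142 ≈ 0.14142
Gain = 20 log₁₀(0.14142) ≈ -16.99 dB
∠G = 0.00° − 45.00° = -45.00°

Substitute s = j23:
Numerator: 2 = 2 + j0
Denominator: (j23) + 10 = 10 + j23
|N| = √(2² + 0²) ≈ 2, ∠N ≈ 0.00°
|D| = √(10² + 23²) ≈ 25.08, ∠D ≈ 66.50°
|G| = 2 / 25.08 ≈ 0.079745
Gain = 20 log₁₀(0.079745) ≈ -21.97 dB
∠G = 0.00° − 66.50° = -66.50°

ω = 10: -17.0 dB, -45.0°; ω = 23: -22.0 dB, -66.5°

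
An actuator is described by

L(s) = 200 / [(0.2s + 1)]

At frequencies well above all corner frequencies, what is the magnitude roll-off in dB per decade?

Each pole contributes −20 dB/decade at high frequency; each zero contributes +20 dB/decade.
Net: 0 zero(s) − 1 pole(s) → -20 dB/decade.

-20 dB/decade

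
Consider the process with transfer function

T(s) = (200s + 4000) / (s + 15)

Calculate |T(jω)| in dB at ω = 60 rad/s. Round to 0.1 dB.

46.2 dB

Substitute s = j60:
Numerator: 200(j60) + 4000 = 4000 + j12000
Denominator: (j60) + 15 = 15 + j60
|N| = √(4000² + 12000²) ≈ 12649, ∠N ≈ 71.57°
|D| = √(15² + 60²) ≈ 61.847, ∠D ≈ 75.96°
|T| = 12649 / 61.847 ≈ 204.52
Gain = 20 log₁₀(204.52) ≈ 46.21 dB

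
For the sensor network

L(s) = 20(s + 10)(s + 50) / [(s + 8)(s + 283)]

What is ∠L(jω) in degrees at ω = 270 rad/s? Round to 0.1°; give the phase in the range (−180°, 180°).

At s = jω = j270:
zero (s+10): 10 + j270 → |·| = √(10²+270²) = √73000 ≈ 270.19, ∠ = arctan(270/10) ≈ 87.88°
zero (s+50): 50 + j270 → |·| = √(50²+270²) = √75400 ≈ 274.59, ∠ = arctan(270/50) ≈ 79.51°
pole (s+8): 8 + j270 → |·| = √(8²+270²) = √72964 ≈ 270.12, ∠ = arctan(270/8) ≈ 88.30°
pole (s+283): 283 + j270 → |·| = √(283²+270²) = √152989 ≈ 391.14, ∠ = arctan(270/283) ≈ 43.65°
∠L = 167.39° − 131.95° = 35.44°

35.4°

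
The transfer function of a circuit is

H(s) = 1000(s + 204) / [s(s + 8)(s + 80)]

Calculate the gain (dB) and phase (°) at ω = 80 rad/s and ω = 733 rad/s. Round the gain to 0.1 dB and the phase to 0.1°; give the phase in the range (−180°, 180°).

At s = jω = j80:
zero (s+204): 204 + j80 → |·| = √(204²+80²) = √48016 ≈ 219.13, ∠ = arctan(80/204) ≈ 21.41°
pole (s+8): 8 + j80 → |·| = √(8²+80²) = √6464 ≈ 80.399, ∠ = arctan(80/8) ≈ 84.29°
pole (s+80): 80 + j80 → |·| = √(80²+80²) = √12800 ≈ 113.14, ∠ = arctan(80/80) ≈ 45.00°
pole at origin: |s| = 80, ∠ = 90.00° (in denominator)
|H| = 1000 · 219.13 / 7.2771e+05 ≈ 0.30112
Gain = 20 log₁₀(0.30112) ≈ -10.43 dB
∠H = 21.41° − 219.29° = -197.88° ≡ 162.12° (principal value)

At s = jω = j733:
zero (s+204): 204 + j733 → |·| = √(204²+733²) = √578905 ≈ 760.86, ∠ = arctan(733/204) ≈ 74.45°
pole (s+8): 8 + j733 → |·| = √(8²+733²) = √537353 ≈ 733.04, ∠ = arctan(733/8) ≈ 89.37°
pole (s+80): 80 + j733 → |·| = √(80²+733²) = √543689 ≈ 737.35, ∠ = arctan(733/80) ≈ 83.77°
pole at origin: |s| = 733, ∠ = 90.00° (in denominator)
|H| = 1000 · 760.86 / 3.9619e+08 ≈ 0.0019204
Gain = 20 log₁₀(0.0019204) ≈ -54.33 dB
∠H = 74.45° − 263.14° = -188.69° ≡ 171.31° (principal value)

ω = 80: -10.4 dB, 162.1°; ω = 733: -54.3 dB, 171.3°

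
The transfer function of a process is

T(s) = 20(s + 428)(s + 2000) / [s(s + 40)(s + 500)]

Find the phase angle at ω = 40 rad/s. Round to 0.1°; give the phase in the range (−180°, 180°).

-133.1°

At s = jω = j40:
zero (s+428): 428 + j40 → |·| = √(428²+40²) = √184784 ≈ 429.87, ∠ = arctan(40/428) ≈ 5.34°
zero (s+2000): 2000 + j40 → |·| = √(2000²+40²) = √4001600 ≈ 2000.4, ∠ = arctan(40/2000) ≈ 1.15°
pole (s+40): 40 + j40 → |·| = √(40²+40²) = √3200 ≈ 56.569, ∠ = arctan(40/40) ≈ 45.00°
pole (s+500): 500 + j40 → |·| = √(500²+40²) = √251600 ≈ 501.6, ∠ = arctan(40/500) ≈ 4.57°
pole at origin: |s| = 40, ∠ = 90.00° (in denominator)
∠T = 6.49° − 139.57° = -133.08°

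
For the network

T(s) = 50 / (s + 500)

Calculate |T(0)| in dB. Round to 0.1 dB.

T(0) = 50 / (500) = 0.1
20 log₁₀(0.1) ≈ -20.00 dB

-20.0 dB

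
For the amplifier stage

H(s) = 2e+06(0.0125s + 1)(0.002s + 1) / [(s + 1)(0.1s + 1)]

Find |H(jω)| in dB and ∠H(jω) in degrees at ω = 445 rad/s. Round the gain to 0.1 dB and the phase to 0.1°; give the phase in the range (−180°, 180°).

57.7 dB, -57.1°

At ω = 445 rad/s:
zero (1 + j445·0.0125) = 1 + j5.5625 → |·| ≈ 5.6517, ∠ ≈ 79.81°
zero (1 + j445·0.002) = 1 + j0.89 → |·| ≈ 1.3387, ∠ ≈ 41.67°
pole (1 + j445·1) = 1 + j445 → |·| ≈ 445, ∠ ≈ 89.87°
pole (1 + j445·0.1) = 1 + j44.5 → |·| ≈ 44.511, ∠ ≈ 88.71°
|H| = 2e+06 · 5.6517 · 1.3387 / (445 · 44.511) ≈ 763.95
Gain = 20 log₁₀(763.95) ≈ 57.66 dB
∠H = (79.81° + 41.67°) − (89.87° + 88.71°) = -57.10°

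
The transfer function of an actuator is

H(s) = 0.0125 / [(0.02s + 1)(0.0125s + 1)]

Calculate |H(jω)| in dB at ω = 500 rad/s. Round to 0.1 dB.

At ω = 500 rad/s:
pole (1 + j500·0.02) = 1 + j10 → |·| ≈ 10.05, ∠ ≈ 84.29°
pole (1 + j500·0.0125) = 1 + j6.25 → |·| ≈ 6.3295, ∠ ≈ 80.91°
|H| = 0.0125 · 1 / (10.05 · 6.3295) ≈ 0.00019651
Gain = 20 log₁₀(0.00019651) ≈ -74.13 dB

-74.1 dB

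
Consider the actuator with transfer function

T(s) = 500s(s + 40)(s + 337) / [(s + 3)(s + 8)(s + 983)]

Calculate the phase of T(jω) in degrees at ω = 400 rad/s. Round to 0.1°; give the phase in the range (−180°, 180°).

At s = jω = j400:
zero (s+40): 40 + j400 → |·| = √(40²+400²) = √161600 ≈ 402, ∠ = arctan(400/40) ≈ 84.29°
zero (s+337): 337 + j400 → |·| = √(337²+400²) = √273569 ≈ 523.04, ∠ = arctan(400/337) ≈ 49.89°
zero at origin: s = j400 → |·| = 400, ∠ = 90.00°
pole (s+3): 3 + j400 → |·| = √(3²+400²) = √160009 ≈ 400.01, ∠ = arctan(400/3) ≈ 89.57°
pole (s+8): 8 + j400 → |·| = √(8²+400²) = √160064 ≈ 400.08, ∠ = arctan(400/8) ≈ 88.85°
pole (s+983): 983 + j400 → |·| = √(983²+400²) = √1126289 ≈ 1061.3, ∠ = arctan(400/983) ≈ 22.14°
∠T = 224.18° − 200.56° = 23.62°

23.6°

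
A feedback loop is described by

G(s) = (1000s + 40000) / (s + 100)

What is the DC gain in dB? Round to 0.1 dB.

G(0) = 40000 / 100 = 400
20 log₁₀(400) ≈ 52.04 dB

52.0 dB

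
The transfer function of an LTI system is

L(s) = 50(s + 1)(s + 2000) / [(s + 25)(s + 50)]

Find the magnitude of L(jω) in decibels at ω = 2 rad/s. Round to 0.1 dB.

45.0 dB

At s = jω = j2:
zero (s+1): 1 + j2 → |·| = √(1²+2²) = √5 ≈ 2.2361, ∠ = arctan(2/1) ≈ 63.43°
zero (s+2000): 2000 + j2 → |·| = √(2000²+2²) = √4000004 ≈ 2000, ∠ = arctan(2/2000) ≈ 0.06°
pole (s+25): 25 + j2 → |·| = √(25²+2²) = √629 ≈ 25.08, ∠ = arctan(2/25) ≈ 4.57°
pole (s+50): 50 + j2 → |·| = √(50²+2²) = √2504 ≈ 50.04, ∠ = arctan(2/50) ≈ 2.29°
|L| = 50 · 4472.2 / 1255 ≈ 178.18
Gain = 20 log₁₀(178.18) ≈ 45.02 dB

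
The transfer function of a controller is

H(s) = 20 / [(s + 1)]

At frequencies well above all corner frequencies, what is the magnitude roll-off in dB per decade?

Each pole contributes −20 dB/decade at high frequency; each zero contributes +20 dB/decade.
Net: 0 zero(s) − 1 pole(s) → -20 dB/decade.

-20 dB/decade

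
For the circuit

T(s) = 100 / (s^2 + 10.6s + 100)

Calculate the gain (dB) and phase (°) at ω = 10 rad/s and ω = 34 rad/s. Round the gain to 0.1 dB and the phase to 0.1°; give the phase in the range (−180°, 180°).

At s = jω = j10:
quadratic: (j10)² + 10.6·j10 + 100 = 0 + j106 → |·| ≈ 106, ∠ ≈ 90.00°
|T| = 100 / 106 ≈ 0.9434
Gain = 20 log₁₀(0.9434) ≈ -0.51 dB
∠T = 0.00° − 90.00° = -90.00°

At s = jω = j34:
quadratic: (j34)² + 10.6·j34 + 100 = -1056 + j360.4 → |·| ≈ 1115.8, ∠ ≈ 161.16°
|T| = 100 / 1115.8 ≈ 0.089622
Gain = 20 log₁₀(0.089622) ≈ -20.95 dB
∠T = 0.00° − 161.16° = -161.16°

ω = 10: -0.5 dB, -90.0°; ω = 34: -21.0 dB, -161.2°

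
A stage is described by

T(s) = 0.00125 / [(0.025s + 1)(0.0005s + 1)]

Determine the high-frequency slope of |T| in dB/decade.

-40 dB/decade

Each pole contributes −20 dB/decade at high frequency; each zero contributes +20 dB/decade.
Net: 0 zero(s) − 2 pole(s) → -40 dB/decade.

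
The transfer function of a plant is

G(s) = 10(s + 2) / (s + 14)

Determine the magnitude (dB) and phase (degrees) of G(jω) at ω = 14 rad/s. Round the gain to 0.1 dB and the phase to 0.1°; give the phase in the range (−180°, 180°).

17.1 dB, 36.9°

At s = jω = j14:
zero (s+2): 2 + j14 → |·| = √(2²+14²) = √200 ≈ 14.142, ∠ = arctan(14/2) ≈ 81.87°
pole (s+14): 14 + j14 → |·| = √(14²+14²) = √392 ≈ 19.799, ∠ = arctan(14/14) ≈ 45.00°
|G| = 10 · 14.142 / 19.799 ≈ 7.1428
Gain = 20 log₁₀(7.1428) ≈ 17.08 dB
∠G = 81.87° − 45.00° = 36.87°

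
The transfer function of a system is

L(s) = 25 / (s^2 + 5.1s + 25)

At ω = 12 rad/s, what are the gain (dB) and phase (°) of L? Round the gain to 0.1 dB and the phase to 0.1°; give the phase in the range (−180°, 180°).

-14.6 dB, -152.8°

At s = jω = j12:
quadratic: (j12)² + 5.1·j12 + 25 = -119 + j61.2 → |·| ≈ 133.81, ∠ ≈ 152.78°
|L| = 25 / 133.81 ≈ 0.18683
Gain = 20 log₁₀(0.18683) ≈ -14.57 dB
∠L = 0.00° − 152.78° = -152.78°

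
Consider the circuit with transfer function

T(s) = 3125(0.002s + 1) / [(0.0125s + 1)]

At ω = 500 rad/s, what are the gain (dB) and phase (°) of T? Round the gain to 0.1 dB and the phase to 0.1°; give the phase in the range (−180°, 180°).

56.9 dB, -35.9°

At ω = 500 rad/s:
zero (1 + j500·0.002) = 1 + j1 → |·| ≈ 1.4142, ∠ ≈ 45.00°
pole (1 + j500·0.0125) = 1 + j6.25 → |·| ≈ 6.3295, ∠ ≈ 80.91°
|T| = 3125 · 1.4142 / (6.3295) ≈ 698.22
Gain = 20 log₁₀(698.22) ≈ 56.88 dB
∠T = (45.00°) − (80.91°) = -35.91°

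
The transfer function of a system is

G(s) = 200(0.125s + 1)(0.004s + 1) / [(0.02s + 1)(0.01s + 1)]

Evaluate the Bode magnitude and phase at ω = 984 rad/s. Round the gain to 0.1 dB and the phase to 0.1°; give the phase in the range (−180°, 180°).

At ω = 984 rad/s:
zero (1 + j984·0.125) = 1 + j123 → |·| ≈ 123, ∠ ≈ 89.53°
zero (1 + j984·0.004) = 1 + j3.936 → |·| ≈ 4.061, ∠ ≈ 75.74°
pole (1 + j984·0.02) = 1 + j19.68 → |·| ≈ 19.705, ∠ ≈ 87.09°
pole (1 + j984·0.01) = 1 + j9.84 → |·| ≈ 9.8907, ∠ ≈ 84.20°
|G| = 200 · 123 · 4.061 / (19.705 · 9.8907) ≈ 512.58
Gain = 20 log₁₀(512.58) ≈ 54.20 dB
∠G = (89.53° + 75.74°) − (87.09° + 84.20°) = -6.02°

54.2 dB, -6.0°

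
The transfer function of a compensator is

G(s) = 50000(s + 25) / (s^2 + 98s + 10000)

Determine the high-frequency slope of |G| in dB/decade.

Each pole contributes −20 dB/decade at high frequency; each zero contributes +20 dB/decade.
Net: 1 zero(s) − 2 pole(s) → -20 dB/decade.

-20 dB/decade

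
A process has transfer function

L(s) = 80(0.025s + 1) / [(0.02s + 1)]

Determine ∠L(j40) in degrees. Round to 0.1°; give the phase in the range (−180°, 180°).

6.3°

At ω = 40 rad/s:
zero (1 + j40·0.025) = 1 + j1 → |·| ≈ 1.4142, ∠ ≈ 45.00°
pole (1 + j40·0.02) = 1 + j0.8 → |·| ≈ 1.2806, ∠ ≈ 38.66°
∠L = (45.00°) − (38.66°) = 6.34°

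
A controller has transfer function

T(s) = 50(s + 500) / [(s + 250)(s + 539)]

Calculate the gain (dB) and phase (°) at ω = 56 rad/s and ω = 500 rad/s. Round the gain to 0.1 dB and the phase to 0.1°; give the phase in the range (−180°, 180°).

ω = 56: -14.8 dB, -12.2°; ω = 500: -21.3 dB, -61.3°

At s = jω = j56:
zero (s+500): 500 + j56 → |·| = √(500²+56²) = √253136 ≈ 503.13, ∠ = arctan(56/500) ≈ 6.39°
pole (s+250): 250 + j56 → |·| = √(250²+56²) = √65636 ≈ 256.2, ∠ = arctan(56/250) ≈ 12.63°
pole (s+539): 539 + j56 → |·| = √(539²+56²) = √293657 ≈ 541.9, ∠ = arctan(56/539) ≈ 5.93°
|T| = 50 · 503.13 / 1.3883e+05 ≈ 0.1812
Gain = 20 log₁₀(0.1812) ≈ -14.84 dB
∠T = 6.39° − 18.56° = -12.17°

At s = jω = j500:
zero (s+500): 500 + j500 → |·| = √(500²+500²) = √500000 ≈ 707.11, ∠ = arctan(500/500) ≈ 45.00°
pole (s+250): 250 + j500 → |·| = √(250²+500²) = √312500 ≈ 559.02, ∠ = arctan(500/250) ≈ 63.43°
pole (s+539): 539 + j500 → |·| = √(539²+500²) = √540521 ≈ 735.2, ∠ = arctan(500/539) ≈ 42.85°
|T| = 50 · 707.11 / 4.1099e+05 ≈ 0.086025
Gain = 20 log₁₀(0.086025) ≈ -21.31 dB
∠T = 45.00° − 106.28° = -61.28°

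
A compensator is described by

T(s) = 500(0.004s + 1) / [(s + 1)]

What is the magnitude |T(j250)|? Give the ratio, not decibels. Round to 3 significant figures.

2.83

At ω = 250 rad/s:
zero (1 + j250·0.004) = 1 + j1 → |·| ≈ 1.4142, ∠ ≈ 45.00°
pole (1 + j250·1) = 1 + j250 → |·| ≈ 250, ∠ ≈ 89.77°
|T| = 500 · 1.4142 / (250) ≈ 2.8284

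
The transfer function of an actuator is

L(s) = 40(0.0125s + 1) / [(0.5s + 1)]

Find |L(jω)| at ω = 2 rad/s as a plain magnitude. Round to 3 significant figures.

28.3

At ω = 2 rad/s:
zero (1 + j2·0.0125) = 1 + j0.025 → |·| ≈ 1.0003, ∠ ≈ 1.43°
pole (1 + j2·0.5) = 1 + j1 → |·| ≈ 1.4142, ∠ ≈ 45.00°
|L| = 40 · 1.0003 / (1.4142) ≈ 28.293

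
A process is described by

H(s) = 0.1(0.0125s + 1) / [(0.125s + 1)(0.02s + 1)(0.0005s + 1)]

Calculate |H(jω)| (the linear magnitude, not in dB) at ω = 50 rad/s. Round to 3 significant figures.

At ω = 50 rad/s:
zero (1 + j50·0.0125) = 1 + j0.625 → |·| ≈ 1.1792, ∠ ≈ 32.01°
pole (1 + j50·0.125) = 1 + j6.25 → |·| ≈ 6.3295, ∠ ≈ 80.91°
pole (1 + j50·0.02) = 1 + j1 → |·| ≈ 1.4142, ∠ ≈ 45.00°
pole (1 + j50·0.0005) = 1 + j0.025 → |·| ≈ 1.0003, ∠ ≈ 1.43°
|H| = 0.1 · 1.1792 / (6.3295 · 1.4142 · 1.0003) ≈ 0.01317

0.0132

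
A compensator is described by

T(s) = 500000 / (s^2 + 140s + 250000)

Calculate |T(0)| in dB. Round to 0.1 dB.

6.0 dB

T(0) = 500000 / 250000 = 2
20 log₁₀(2) ≈ 6.02 dB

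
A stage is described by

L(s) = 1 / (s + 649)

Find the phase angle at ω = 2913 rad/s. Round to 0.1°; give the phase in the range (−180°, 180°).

-77.4°

At s = jω = j2913:
pole (s+649): 649 + j2913 → |·| = √(649²+2913²) = √8906770 ≈ 2984.4, ∠ = arctan(2913/649) ≈ 77.44°
∠L = 0.00° − 77.44° = -77.44°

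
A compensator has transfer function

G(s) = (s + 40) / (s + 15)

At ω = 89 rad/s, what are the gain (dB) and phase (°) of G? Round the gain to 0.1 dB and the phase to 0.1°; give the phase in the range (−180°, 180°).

0.7 dB, -14.6°

At s = jω = j89:
zero (s+40): 40 + j89 → |·| = √(40²+89²) = √9521 ≈ 97.576, ∠ = arctan(89/40) ≈ 65.80°
pole (s+15): 15 + j89 → |·| = √(15²+89²) = √8146 ≈ 90.255, ∠ = arctan(89/15) ≈ 80.43°
|G| = 1 · 97.576 / 90.255 ≈ 1.0811
Gain = 20 log₁₀(1.0811) ≈ 0.68 dB
∠G = 65.80° − 80.43° = -14.63°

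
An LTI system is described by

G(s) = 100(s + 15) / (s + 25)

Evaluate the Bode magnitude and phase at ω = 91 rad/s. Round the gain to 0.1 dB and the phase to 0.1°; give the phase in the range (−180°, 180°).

At s = jω = j91:
zero (s+15): 15 + j91 → |·| = √(15²+91²) = √8506 ≈ 92.228, ∠ = arctan(91/15) ≈ 80.64°
pole (s+25): 25 + j91 → |·| = √(25²+91²) = √8906 ≈ 94.372, ∠ = arctan(91/25) ≈ 74.64°
|G| = 100 · 92.228 / 94.372 ≈ 97.728
Gain = 20 log₁₀(97.728) ≈ 39.80 dB
∠G = 80.64° − 74.64° = 6.00°

39.8 dB, 6.0°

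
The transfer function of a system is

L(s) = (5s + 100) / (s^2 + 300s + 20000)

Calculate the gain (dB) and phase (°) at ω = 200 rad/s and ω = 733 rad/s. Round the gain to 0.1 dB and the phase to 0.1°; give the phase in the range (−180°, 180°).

Substitute s = j200:
Numerator: 5(j200) + 100 = 100 + j1000
Denominator: (j200)^2 + 300(j200) + 20000 = -20000 + j60000
|N| = √(100² + 1000²) ≈ 1005, ∠N ≈ 84.29°
|D| = √(20000² + 60000²) ≈ 63246, ∠D ≈ 108.43°
|L| = 1005 / 63246 ≈ 0.01589
Gain = 20 log₁₀(0.01589) ≈ -35.98 dB
∠L = 84.29° − 108.43° = -24.14°

Substitute s = j733:
Numerator: 5(j733) + 100 = 100 + j3665
Denominator: (j733)^2 + 300(j733) + 20000 = -517289 + j219900
|N| = √(100² + 3665²) ≈ 3666.4, ∠N ≈ 88.44°
|D| = √(517289² + 219900²) ≈ 5.6209e+05, ∠D ≈ 156.97°
|L| = 3666.4 / 5.6209e+05 ≈ 0.0065228
Gain = 20 log₁₀(0.0065228) ≈ -43.71 dB
∠L = 88.44° − 156.97° = -68.53°

ω = 200: -36.0 dB, -24.1°; ω = 733: -43.7 dB, -68.5°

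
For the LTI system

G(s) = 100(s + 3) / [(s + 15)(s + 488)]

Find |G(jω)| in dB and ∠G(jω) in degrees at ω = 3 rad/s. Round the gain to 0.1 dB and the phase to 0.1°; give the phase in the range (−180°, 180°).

-24.9 dB, 33.3°

At s = jω = j3:
zero (s+3): 3 + j3 → |·| = √(3²+3²) = √18 ≈ 4.2426, ∠ = arctan(3/3) ≈ 45.00°
pole (s+15): 15 + j3 → |·| = √(15²+3²) = √234 ≈ 15.297, ∠ = arctan(3/15) ≈ 11.31°
pole (s+488): 488 + j3 → |·| = √(488²+3²) = √238153 ≈ 488.01, ∠ = arctan(3/488) ≈ 0.35°
|G| = 100 · 4.2426 / 7465.1 ≈ 0.056832
Gain = 20 log₁₀(0.056832) ≈ -24.91 dB
∠G = 45.00° − 11.66° = 33.34°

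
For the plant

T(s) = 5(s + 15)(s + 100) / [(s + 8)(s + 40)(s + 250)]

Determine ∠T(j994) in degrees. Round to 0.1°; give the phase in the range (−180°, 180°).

At s = jω = j994:
zero (s+15): 15 + j994 → |·| = √(15²+994²) = √988261 ≈ 994.11, ∠ = arctan(994/15) ≈ 89.14°
zero (s+100): 100 + j994 → |·| = √(100²+994²) = √998036 ≈ 999.02, ∠ = arctan(994/100) ≈ 84.26°
pole (s+8): 8 + j994 → |·| = √(8²+994²) = √988100 ≈ 994.03, ∠ = arctan(994/8) ≈ 89.54°
pole (s+40): 40 + j994 → |·| = √(40²+994²) = √989636 ≈ 994.8, ∠ = arctan(994/40) ≈ 87.70°
pole (s+250): 250 + j994 → |·| = √(250²+994²) = √1050536 ≈ 1025, ∠ = arctan(994/250) ≈ 75.88°
∠T = 173.40° − 253.12° = -79.72°

-79.7°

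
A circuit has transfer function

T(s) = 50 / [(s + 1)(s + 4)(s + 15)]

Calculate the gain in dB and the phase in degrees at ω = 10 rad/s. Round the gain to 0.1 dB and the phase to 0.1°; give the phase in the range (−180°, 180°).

-31.8 dB, 173.8°

At s = jω = j10:
pole (s+1): 1 + j10 → |·| = √(1²+10²) = √101 ≈ 10.05, ∠ = arctan(10/1) ≈ 84.29°
pole (s+4): 4 + j10 → |·| = √(4²+10²) = √116 ≈ 10.77, ∠ = arctan(10/4) ≈ 68.20°
pole (s+15): 15 + j10 → |·| = √(15²+10²) = √325 ≈ 18.028, ∠ = arctan(10/15) ≈ 33.69°
|T| = 50 / 1951.3 ≈ 0.025624
Gain = 20 log₁₀(0.025624) ≈ -31.83 dB
∠T = 0.00° − 186.18° = -186.18° ≡ 173.82° (principal value)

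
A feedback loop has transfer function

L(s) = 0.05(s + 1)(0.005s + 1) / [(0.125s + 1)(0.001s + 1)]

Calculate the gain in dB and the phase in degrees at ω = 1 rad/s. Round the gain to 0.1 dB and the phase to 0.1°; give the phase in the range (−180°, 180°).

-23.1 dB, 38.1°

At ω = 1 rad/s:
zero (1 + j1·1) = 1 + j1 → |·| ≈ 1.4142, ∠ ≈ 45.00°
zero (1 + j1·0.005) = 1 + j0.005 → |·| ≈ 1, ∠ ≈ 0.29°
pole (1 + j1·0.125) = 1 + j0.125 → |·| ≈ 1.0078, ∠ ≈ 7.13°
pole (1 + j1·0.001) = 1 + j0.001 → |·| ≈ 1, ∠ ≈ 0.06°
|L| = 0.05 · 1.4142 · 1 / (1.0078 · 1) ≈ 0.070163
Gain = 20 log₁₀(0.070163) ≈ -23.08 dB
∠L = (45.00° + 0.29°) − (7.13° + 0.06°) = 38.10°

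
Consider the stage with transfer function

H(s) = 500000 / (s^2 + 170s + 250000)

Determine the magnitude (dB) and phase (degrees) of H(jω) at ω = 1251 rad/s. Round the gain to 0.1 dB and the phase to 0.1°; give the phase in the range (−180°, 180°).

-8.5 dB, -170.8°

At s = jω = j1251:
quadratic: (j1251)² + 170·j1251 + 250000 = -1315001 + j212670 → |·| ≈ 1.3321e+06, ∠ ≈ 170.81°
|H| = 500000 / 1.3321e+06 ≈ 0.37535
Gain = 20 log₁₀(0.37535) ≈ -8.51 dB
∠H = 0.00° − 170.81° = -170.81°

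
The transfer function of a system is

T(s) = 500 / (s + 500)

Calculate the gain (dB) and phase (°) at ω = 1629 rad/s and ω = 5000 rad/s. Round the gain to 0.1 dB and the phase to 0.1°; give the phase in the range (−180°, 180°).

ω = 1629: -10.7 dB, -72.9°; ω = 5000: -20.0 dB, -84.3°

At s = jω = j1629:
pole (s+500): 500 + j1629 → |·| = √(500²+1629²) = √2903641 ≈ 1704, ∠ = arctan(1629/500) ≈ 72.94°
|T| = 500 / 1704 ≈ 0.29343
Gain = 20 log₁₀(0.29343) ≈ -10.65 dB
∠T = 0.00° − 72.94° = -72.94°

At s = jω = j5000:
pole (s+500): 500 + j5000 → |·| = √(500²+5000²) = √25250000 ≈ 5024.9, ∠ = arctan(5000/500) ≈ 84.29°
|T| = 500 / 5024.9 ≈ 0.099504
Gain = 20 log₁₀(0.099504) ≈ -20.04 dB
∠T = 0.00° − 84.29° = -84.29°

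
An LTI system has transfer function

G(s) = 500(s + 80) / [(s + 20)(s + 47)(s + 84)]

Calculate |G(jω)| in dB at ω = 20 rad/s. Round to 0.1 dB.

At s = jω = j20:
zero (s+80): 80 + j20 → |·| = √(80²+20²) = √6800 ≈ 82.462, ∠ = arctan(20/80) ≈ 14.04°
pole (s+20): 20 + j20 → |·| = √(20²+20²) = √800 ≈ 28.284, ∠ = arctan(20/20) ≈ 45.00°
pole (s+47): 47 + j20 → |·| = √(47²+20²) = √2609 ≈ 51.078, ∠ = arctan(20/47) ≈ 23.05°
pole (s+84): 84 + j20 → |·| = √(84²+20²) = √7456 ≈ 86.348, ∠ = arctan(20/84) ≈ 13.39°
|G| = 500 · 82.462 / 1.2475e+05 ≈ 0.33051
Gain = 20 log₁₀(0.33051) ≈ -9.62 dB

-9.6 dB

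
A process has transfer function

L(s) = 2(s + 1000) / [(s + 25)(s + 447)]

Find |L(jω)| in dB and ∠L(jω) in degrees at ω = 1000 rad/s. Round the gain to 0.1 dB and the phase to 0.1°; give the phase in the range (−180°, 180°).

-51.8 dB, -109.5°

At s = jω = j1000:
zero (s+1000): 1000 + j1000 → |·| = √(1000²+1000²) = √2000000 ≈ 1414.2, ∠ = arctan(1000/1000) ≈ 45.00°
pole (s+25): 25 + j1000 → |·| = √(25²+1000²) = √1000625 ≈ 1000.3, ∠ = arctan(1000/25) ≈ 88.57°
pole (s+447): 447 + j1000 → |·| = √(447²+1000²) = √1199809 ≈ 1095.4, ∠ = arctan(1000/447) ≈ 65.92°
|L| = 2 · 1414.2 / 1.0957e+06 ≈ 0.0025814
Gain = 20 log₁₀(0.0025814) ≈ -51.76 dB
∠L = 45.00° − 154.49° = -109.49°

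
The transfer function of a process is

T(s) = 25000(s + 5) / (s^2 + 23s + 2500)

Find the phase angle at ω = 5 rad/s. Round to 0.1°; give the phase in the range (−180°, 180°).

At s = jω = j5:
zero (s+5): 5 + j5 → |·| = √(5²+5²) = √50 ≈ 7.0711, ∠ = arctan(5/5) ≈ 45.00°
quadratic: (j5)² + 23·j5 + 2500 = 2475 + j115 → |·| ≈ 2477.7, ∠ ≈ 2.66°
∠T = 45.00° − 2.66° = 42.34°

42.3°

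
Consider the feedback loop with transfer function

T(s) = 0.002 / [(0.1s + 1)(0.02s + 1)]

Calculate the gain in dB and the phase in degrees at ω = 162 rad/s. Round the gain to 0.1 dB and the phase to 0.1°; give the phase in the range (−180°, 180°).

At ω = 162 rad/s:
pole (1 + j162·0.1) = 1 + j16.2 → |·| ≈ 16.231, ∠ ≈ 86.47°
pole (1 + j162·0.02) = 1 + j3.24 → |·| ≈ 3.3908, ∠ ≈ 72.85°
|T| = 0.002 · 1 / (16.231 · 3.3908) ≈ 3.634e-05
Gain = 20 log₁₀(3.634e-05) ≈ -88.79 dB
∠T = (0°) − (86.47° + 72.85°) = -159.32°

-88.8 dB, -159.3°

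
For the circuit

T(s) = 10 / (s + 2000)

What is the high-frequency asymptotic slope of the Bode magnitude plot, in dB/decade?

Each pole contributes −20 dB/decade at high frequency; each zero contributes +20 dB/decade.
Net: 0 zero(s) − 1 pole(s) → -20 dB/decade.

-20 dB/decade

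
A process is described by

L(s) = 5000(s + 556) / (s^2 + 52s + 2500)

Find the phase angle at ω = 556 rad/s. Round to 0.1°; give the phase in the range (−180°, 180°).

At s = jω = j556:
zero (s+556): 556 + j556 → |·| = √(556²+556²) = √618272 ≈ 786.3, ∠ = arctan(556/556) ≈ 45.00°
quadratic: (j556)² + 52·j556 + 2500 = -306636 + j28912 → |·| ≈ 3.08e+05, ∠ ≈ 174.61°
∠L = 45.00° − 174.61° = -129.61°

-129.6°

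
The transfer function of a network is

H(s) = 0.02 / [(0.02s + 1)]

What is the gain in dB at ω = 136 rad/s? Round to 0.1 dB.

At ω = 136 rad/s:
pole (1 + j136·0.02) = 1 + j2.72 → |·| ≈ 2.898, ∠ ≈ 69.81°
|H| = 0.02 · 1 / (2.898) ≈ 0.0069013
Gain = 20 log₁₀(0.0069013) ≈ -43.22 dB

-43.2 dB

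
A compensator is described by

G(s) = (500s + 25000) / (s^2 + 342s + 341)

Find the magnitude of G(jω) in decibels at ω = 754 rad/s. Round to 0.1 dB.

-4.4 dB

Substitute s = j754:
Numerator: 500(j754) + 25000 = 25000 + j377000
Denominator: (j754)^2 + 342(j754) + 341 = -568175 + j257868
|N| = √(25000² + 377000²) ≈ 3.7783e+05, ∠N ≈ 86.21°
|D| = √(568175² + 257868²) ≈ 6.2395e+05, ∠D ≈ 155.59°
|G| = 3.7783e+05 / 6.2395e+05 ≈ 0.60555
Gain = 20 log₁₀(0.60555) ≈ -4.36 dB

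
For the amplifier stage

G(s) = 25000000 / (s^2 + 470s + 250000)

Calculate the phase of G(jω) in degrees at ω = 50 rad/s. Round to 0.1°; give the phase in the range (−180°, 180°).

-5.4°

At s = jω = j50:
quadratic: (j50)² + 470·j50 + 250000 = 247500 + j23500 → |·| ≈ 2.4861e+05, ∠ ≈ 5.42°
∠G = 0.00° − 5.42° = -5.42°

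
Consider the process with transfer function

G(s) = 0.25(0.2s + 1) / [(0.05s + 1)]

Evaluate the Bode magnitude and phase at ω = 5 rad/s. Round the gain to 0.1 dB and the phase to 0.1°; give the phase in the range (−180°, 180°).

-9.3 dB, 31.0°

At ω = 5 rad/s:
zero (1 + j5·0.2) = 1 + j1 → |·| ≈ 1.4142, ∠ ≈ 45.00°
pole (1 + j5·0.05) = 1 + j0.25 → |·| ≈ 1.0308, ∠ ≈ 14.04°
|G| = 0.25 · 1.4142 / (1.0308) ≈ 0.34299
Gain = 20 log₁₀(0.34299) ≈ -9.29 dB
∠G = (45.00°) − (14.04°) = 30.96°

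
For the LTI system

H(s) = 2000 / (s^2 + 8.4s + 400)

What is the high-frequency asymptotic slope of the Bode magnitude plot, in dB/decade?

-40 dB/decade

Each pole contributes −20 dB/decade at high frequency; each zero contributes +20 dB/decade.
Net: 0 zero(s) − 2 pole(s) → -40 dB/decade.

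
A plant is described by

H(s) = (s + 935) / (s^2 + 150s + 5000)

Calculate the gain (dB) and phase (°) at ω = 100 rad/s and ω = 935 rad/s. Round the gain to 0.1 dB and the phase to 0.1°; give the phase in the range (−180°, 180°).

Substitute s = j100:
Numerator: (j100) + 935 = 935 + j100
Denominator: (j100)^2 + 150(j100) + 5000 = -5000 + j15000
|N| = √(935² + 100²) ≈ 940.33, ∠N ≈ 6.10°
|D| = √(5000² + 15000²) ≈ 15811, ∠D ≈ 108.43°
|H| = 940.33 / 15811 ≈ 0.059473
Gain = 20 log₁₀(0.059473) ≈ -24.51 dB
∠H = 6.10° − 108.43° = -102.33°

Substitute s = j935:
Numerator: (j935) + 935 = 935 + j935
Denominator: (j935)^2 + 150(j935) + 5000 = -869225 + j140250
|N| = √(935² + 935²) ≈ 1322.3, ∠N ≈ 45.00°
|D| = √(869225² + 140250²) ≈ 8.8047e+05, ∠D ≈ 170.83°
|H| = 1322.3 / 8.8047e+05 ≈ 0.0015018
Gain = 20 log₁₀(0.0015018) ≈ -56.47 dB
∠H = 45.00° − 170.83° = -125.83°

ω = 100: -24.5 dB, -102.3°; ω = 935: -56.5 dB, -125.8°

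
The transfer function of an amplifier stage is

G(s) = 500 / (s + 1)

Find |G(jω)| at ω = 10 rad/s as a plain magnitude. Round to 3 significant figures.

Substitute s = j10:
Numerator: 500 = 500 + j0
Denominator: (j10) + 1 = 1 + j10
|N| = √(500² + 0²) ≈ 500, ∠N ≈ 0.00°
|D| = √(1² + 10²) ≈ 10.05, ∠D ≈ 84.29°
|G| = 500 / 10.05 ≈ 49.751

49.8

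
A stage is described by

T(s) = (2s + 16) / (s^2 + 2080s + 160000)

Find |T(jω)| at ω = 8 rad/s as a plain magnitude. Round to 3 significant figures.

0.000141

Substitute s = j8:
Numerator: 2(j8) + 16 = 16 + j16
Denominator: (j8)^2 + 2080(j8) + 160000 = 159936 + j16640
|N| = √(16² + 16²) ≈ 22.627, ∠N ≈ 45.00°
|D| = √(159936² + 16640²) ≈ 1.608e+05, ∠D ≈ 5.94°
|T| = 22.627 / 1.608e+05 ≈ 0.00014072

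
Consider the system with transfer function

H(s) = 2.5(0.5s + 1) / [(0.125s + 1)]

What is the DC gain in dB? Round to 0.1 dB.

8.0 dB

H(0) = 2.5 · 1 / 1 = 2.5
20 log₁₀(2.5) ≈ 7.96 dB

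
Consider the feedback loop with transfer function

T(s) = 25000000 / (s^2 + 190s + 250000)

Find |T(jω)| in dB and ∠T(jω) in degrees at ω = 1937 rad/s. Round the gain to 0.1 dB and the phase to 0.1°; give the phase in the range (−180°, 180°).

At s = jω = j1937:
quadratic: (j1937)² + 190·j1937 + 250000 = -3501969 + j368030 → |·| ≈ 3.5213e+06, ∠ ≈ 174.00°
|T| = 25000000 / 3.5213e+06 ≈ 7.0997
Gain = 20 log₁₀(7.0997) ≈ 17.02 dB
∠T = 0.00° − 174.00° = -174.00°

17.0 dB, -174.0°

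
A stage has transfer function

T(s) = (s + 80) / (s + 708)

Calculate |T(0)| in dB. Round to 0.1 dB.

T(0) = 80 / 708 ≈ 0.11299
20 log₁₀(0.11299) ≈ -18.94 dB

-18.9 dB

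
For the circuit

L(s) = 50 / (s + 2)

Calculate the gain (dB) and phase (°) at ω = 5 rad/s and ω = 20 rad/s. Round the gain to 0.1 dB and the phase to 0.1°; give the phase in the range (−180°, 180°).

ω = 5: 19.4 dB, -68.2°; ω = 20: 7.9 dB, -84.3°

Substitute s = j5:
Numerator: 50 = 50 + j0
Denominator: (j5) + 2 = 2 + j5
|N| = √(50² + 0²) ≈ 50, ∠N ≈ 0.00°
|D| = √(2² + 5²) ≈ 5.3852, ∠D ≈ 68.20°
|L| = 50 / 5.3852 ≈ 9.2847
Gain = 20 log₁₀(9.2847) ≈ 19.36 dB
∠L = 0.00° − 68.20° = -68.20°

Substitute s = j20:
Numerator: 50 = 50 + j0
Denominator: (j20) + 2 = 2 + j20
|N| = √(50² + 0²) ≈ 50, ∠N ≈ 0.00°
|D| = √(2² + 20²) ≈ 20.1, ∠D ≈ 84.29°
|L| = 50 / 20.1 ≈ 2.4876
Gain = 20 log₁₀(2.4876) ≈ 7.92 dB
∠L = 0.00° − 84.29° = -84.29°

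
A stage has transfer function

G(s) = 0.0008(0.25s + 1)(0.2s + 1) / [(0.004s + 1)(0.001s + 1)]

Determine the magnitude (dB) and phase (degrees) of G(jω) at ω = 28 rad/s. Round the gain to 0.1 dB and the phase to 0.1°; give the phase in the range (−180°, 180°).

-29.9 dB, 153.8°

At ω = 28 rad/s:
zero (1 + j28·0.25) = 1 + j7 → |·| ≈ 7.0711, ∠ ≈ 81.87°
zero (1 + j28·0.2) = 1 + j5.6 → |·| ≈ 5.6886, ∠ ≈ 79.88°
pole (1 + j28·0.004) = 1 + j0.112 → |·| ≈ 1.0063, ∠ ≈ 6.39°
pole (1 + j28·0.001) = 1 + j0.028 → |·| ≈ 1.0004, ∠ ≈ 1.60°
|G| = 0.0008 · 7.0711 · 5.6886 / (1.0063 · 1.0004) ≈ 0.031965
Gain = 20 log₁₀(0.031965) ≈ -29.91 dB
∠G = (81.87° + 79.88°) − (6.39° + 1.60°) = 153.76°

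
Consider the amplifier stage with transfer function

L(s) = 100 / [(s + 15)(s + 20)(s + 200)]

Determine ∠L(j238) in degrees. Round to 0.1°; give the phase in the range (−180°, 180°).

138.5°

At s = jω = j238:
pole (s+15): 15 + j238 → |·| = √(15²+238²) = √56869 ≈ 238.47, ∠ = arctan(238/15) ≈ 86.39°
pole (s+20): 20 + j238 → |·| = √(20²+238²) = √57044 ≈ 238.84, ∠ = arctan(238/20) ≈ 85.20°
pole (s+200): 200 + j238 → |·| = √(200²+238²) = √96644 ≈ 310.88, ∠ = arctan(238/200) ≈ 49.96°
∠L = 0.00° − 221.55° = -221.55° ≡ 138.45° (principal value)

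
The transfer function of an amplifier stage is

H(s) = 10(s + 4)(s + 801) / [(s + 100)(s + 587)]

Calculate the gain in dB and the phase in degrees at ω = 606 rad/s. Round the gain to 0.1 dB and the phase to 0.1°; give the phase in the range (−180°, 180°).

21.4 dB, 0.2°

At s = jω = j606:
zero (s+4): 4 + j606 → |·| = √(4²+606²) = √367252 ≈ 606.01, ∠ = arctan(606/4) ≈ 89.62°
zero (s+801): 801 + j606 → |·| = √(801²+606²) = √1008837 ≈ 1004.4, ∠ = arctan(606/801) ≈ 37.11°
pole (s+100): 100 + j606 → |·| = √(100²+606²) = √377236 ≈ 614.2, ∠ = arctan(606/100) ≈ 80.63°
pole (s+587): 587 + j606 → |·| = √(587²+606²) = √711805 ≈ 843.69, ∠ = arctan(606/587) ≈ 45.91°
|H| = 10 · 6.0868e+05 / 5.1819e+05 ≈ 11.746
Gain = 20 log₁₀(11.746) ≈ 21.40 dB
∠H = 126.73° − 126.54° = 0.19°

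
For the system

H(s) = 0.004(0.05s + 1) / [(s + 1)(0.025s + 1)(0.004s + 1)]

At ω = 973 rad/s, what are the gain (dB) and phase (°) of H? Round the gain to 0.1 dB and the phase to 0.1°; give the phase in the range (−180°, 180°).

-113.8 dB, -164.4°

At ω = 973 rad/s:
zero (1 + j973·0.05) = 1 + j48.65 → |·| ≈ 48.66, ∠ ≈ 88.82°
pole (1 + j973·1) = 1 + j973 → |·| ≈ 973, ∠ ≈ 89.94°
pole (1 + j973·0.025) = 1 + j24.325 → |·| ≈ 24.346, ∠ ≈ 87.65°
pole (1 + j973·0.004) = 1 + j3.892 → |·| ≈ 4.0184, ∠ ≈ 75.59°
|H| = 0.004 · 48.66 / (973 · 24.346 · 4.0184) ≈ 2.0447e-06
Gain = 20 log₁₀(2.0447e-06) ≈ -113.79 dB
∠H = (88.82°) − (89.94° + 87.65° + 75.59°) = -164.36°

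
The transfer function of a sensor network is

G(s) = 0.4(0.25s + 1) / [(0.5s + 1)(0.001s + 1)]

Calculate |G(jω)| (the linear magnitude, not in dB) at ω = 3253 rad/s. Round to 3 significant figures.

At ω = 3253 rad/s:
zero (1 + j3253·0.25) = 1 + j813.25 → |·| ≈ 813.25, ∠ ≈ 89.93°
pole (1 + j3253·0.5) = 1 + j1626.5 → |·| ≈ 1626.5, ∠ ≈ 89.96°
pole (1 + j3253·0.001) = 1 + j3.253 → |·| ≈ 3.4032, ∠ ≈ 72.91°
|G| = 0.4 · 813.25 / (1626.5 · 3.4032) ≈ 0.058768

0.0588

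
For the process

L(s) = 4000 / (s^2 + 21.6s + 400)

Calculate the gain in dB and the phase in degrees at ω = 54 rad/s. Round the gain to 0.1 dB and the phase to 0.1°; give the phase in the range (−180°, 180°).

3.2 dB, -155.1°

At s = jω = j54:
quadratic: (j54)² + 21.6·j54 + 400 = -2516 + j1166.4 → |·| ≈ 2773.2, ∠ ≈ 155.13°
|L| = 4000 / 2773.2 ≈ 1.4424
Gain = 20 log₁₀(1.4424) ≈ 3.18 dB
∠L = 0.00° − 155.13° = -155.13°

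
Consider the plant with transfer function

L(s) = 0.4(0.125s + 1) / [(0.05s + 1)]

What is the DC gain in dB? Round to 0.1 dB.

-8.0 dB

L(0) = 0.4 · 1 / 1 = 0.4
20 log₁₀(0.4) ≈ -7.96 dB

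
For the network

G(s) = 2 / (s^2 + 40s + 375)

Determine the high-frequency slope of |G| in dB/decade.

Each pole contributes −20 dB/decade at high frequency; each zero contributes +20 dB/decade.
Net: 0 zero(s) − 2 pole(s) → -40 dB/decade.

-40 dB/decade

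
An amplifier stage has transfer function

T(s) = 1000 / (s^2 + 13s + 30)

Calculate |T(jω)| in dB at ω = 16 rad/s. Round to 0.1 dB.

Substitute s = j16:
Numerator: 1000 = 1000 + j0
Denominator: (j16)^2 + 13(j16) + 30 = -226 + j208
|N| = √(1000² + 0²) ≈ 1000, ∠N ≈ 0.00°
|D| = √(226² + 208²) ≈ 307.15, ∠D ≈ 137.37°
|T| = 1000 / 307.15 ≈ 3.2557
Gain = 20 log₁₀(3.2557) ≈ 10.25 dB

10.3 dB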